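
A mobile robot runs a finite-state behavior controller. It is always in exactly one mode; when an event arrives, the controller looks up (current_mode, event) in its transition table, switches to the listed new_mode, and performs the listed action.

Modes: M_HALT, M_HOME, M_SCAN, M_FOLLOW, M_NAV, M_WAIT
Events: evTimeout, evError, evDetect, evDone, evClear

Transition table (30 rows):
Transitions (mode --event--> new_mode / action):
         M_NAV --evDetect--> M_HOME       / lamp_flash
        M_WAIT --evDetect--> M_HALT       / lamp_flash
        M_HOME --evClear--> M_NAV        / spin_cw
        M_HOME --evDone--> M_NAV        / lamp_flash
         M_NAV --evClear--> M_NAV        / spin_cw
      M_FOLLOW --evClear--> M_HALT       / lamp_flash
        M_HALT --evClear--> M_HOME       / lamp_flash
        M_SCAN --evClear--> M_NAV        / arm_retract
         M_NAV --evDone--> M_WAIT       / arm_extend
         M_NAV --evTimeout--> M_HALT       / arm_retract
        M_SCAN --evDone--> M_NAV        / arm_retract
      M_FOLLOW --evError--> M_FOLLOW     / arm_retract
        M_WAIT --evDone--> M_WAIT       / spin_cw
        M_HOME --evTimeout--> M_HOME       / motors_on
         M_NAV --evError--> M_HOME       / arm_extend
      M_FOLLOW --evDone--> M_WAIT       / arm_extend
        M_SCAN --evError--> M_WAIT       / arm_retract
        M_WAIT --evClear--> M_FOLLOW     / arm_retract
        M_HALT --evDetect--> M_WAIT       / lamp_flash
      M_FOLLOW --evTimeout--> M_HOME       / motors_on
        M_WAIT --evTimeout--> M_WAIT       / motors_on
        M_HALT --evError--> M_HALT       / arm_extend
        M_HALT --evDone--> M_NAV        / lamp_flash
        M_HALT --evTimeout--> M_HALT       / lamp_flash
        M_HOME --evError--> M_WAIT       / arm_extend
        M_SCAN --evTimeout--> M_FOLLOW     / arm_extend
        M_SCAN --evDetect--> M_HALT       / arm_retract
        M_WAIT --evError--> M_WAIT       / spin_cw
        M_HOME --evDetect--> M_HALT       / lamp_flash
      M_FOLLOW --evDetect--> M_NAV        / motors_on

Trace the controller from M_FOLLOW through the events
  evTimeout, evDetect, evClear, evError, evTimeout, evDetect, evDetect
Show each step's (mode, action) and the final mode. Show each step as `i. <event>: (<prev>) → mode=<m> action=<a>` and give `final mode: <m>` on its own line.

1. evTimeout: (M_FOLLOW) → mode=M_HOME action=motors_on
2. evDetect: (M_HOME) → mode=M_HALT action=lamp_flash
3. evClear: (M_HALT) → mode=M_HOME action=lamp_flash
4. evError: (M_HOME) → mode=M_WAIT action=arm_extend
5. evTimeout: (M_WAIT) → mode=M_WAIT action=motors_on
6. evDetect: (M_WAIT) → mode=M_HALT action=lamp_flash
7. evDetect: (M_HALT) → mode=M_WAIT action=lamp_flash

final mode: M_WAIT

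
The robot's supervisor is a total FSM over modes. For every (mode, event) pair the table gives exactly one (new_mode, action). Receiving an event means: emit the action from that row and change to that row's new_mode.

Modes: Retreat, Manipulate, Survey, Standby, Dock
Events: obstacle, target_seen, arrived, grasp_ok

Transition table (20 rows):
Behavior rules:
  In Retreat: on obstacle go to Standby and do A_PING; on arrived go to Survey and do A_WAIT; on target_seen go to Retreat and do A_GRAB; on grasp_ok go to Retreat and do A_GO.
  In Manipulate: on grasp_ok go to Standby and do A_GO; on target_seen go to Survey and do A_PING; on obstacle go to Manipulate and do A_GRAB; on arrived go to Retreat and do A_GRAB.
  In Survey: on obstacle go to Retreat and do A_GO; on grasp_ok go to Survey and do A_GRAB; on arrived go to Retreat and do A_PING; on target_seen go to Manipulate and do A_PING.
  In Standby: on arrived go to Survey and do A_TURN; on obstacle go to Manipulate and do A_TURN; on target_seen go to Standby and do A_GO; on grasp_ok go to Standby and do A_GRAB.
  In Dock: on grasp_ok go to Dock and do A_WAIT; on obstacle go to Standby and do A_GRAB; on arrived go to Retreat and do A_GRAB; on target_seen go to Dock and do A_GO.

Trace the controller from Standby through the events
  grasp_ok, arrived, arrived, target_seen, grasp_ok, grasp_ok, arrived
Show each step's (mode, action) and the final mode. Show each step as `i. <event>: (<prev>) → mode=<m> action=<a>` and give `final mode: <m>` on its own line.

final mode: Survey

1. grasp_ok: (Standby) → mode=Standby action=A_GRAB
2. arrived: (Standby) → mode=Survey action=A_TURN
3. arrived: (Survey) → mode=Retreat action=A_PING
4. target_seen: (Retreat) → mode=Retreat action=A_GRAB
5. grasp_ok: (Retreat) → mode=Retreat action=A_GO
6. grasp_ok: (Retreat) → mode=Retreat action=A_GO
7. arrived: (Retreat) → mode=Survey action=A_WAIT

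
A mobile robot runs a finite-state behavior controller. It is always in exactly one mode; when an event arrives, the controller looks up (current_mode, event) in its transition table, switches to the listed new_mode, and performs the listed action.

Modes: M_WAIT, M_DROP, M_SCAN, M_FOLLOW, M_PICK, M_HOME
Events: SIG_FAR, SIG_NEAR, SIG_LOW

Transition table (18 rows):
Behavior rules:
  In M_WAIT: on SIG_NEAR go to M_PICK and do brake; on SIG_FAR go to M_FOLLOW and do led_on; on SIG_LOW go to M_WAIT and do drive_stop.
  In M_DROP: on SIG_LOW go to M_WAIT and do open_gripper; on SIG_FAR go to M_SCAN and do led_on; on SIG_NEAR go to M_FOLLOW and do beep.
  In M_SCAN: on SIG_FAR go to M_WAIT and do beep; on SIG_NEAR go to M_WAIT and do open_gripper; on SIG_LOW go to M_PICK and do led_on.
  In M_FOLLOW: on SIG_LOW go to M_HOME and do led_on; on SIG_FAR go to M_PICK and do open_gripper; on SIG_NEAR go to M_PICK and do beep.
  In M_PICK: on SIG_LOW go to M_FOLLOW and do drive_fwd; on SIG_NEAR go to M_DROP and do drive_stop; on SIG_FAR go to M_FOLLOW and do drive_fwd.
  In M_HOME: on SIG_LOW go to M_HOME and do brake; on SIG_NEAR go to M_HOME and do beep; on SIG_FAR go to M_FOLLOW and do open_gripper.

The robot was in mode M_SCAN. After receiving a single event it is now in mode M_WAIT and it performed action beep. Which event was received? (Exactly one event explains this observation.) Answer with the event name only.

SIG_FAR

try SIG_FAR: (M_SCAN, SIG_FAR) → (M_WAIT, beep)  ← matches
try SIG_NEAR: (M_SCAN, SIG_NEAR) → (M_WAIT, open_gripper)
try SIG_LOW: (M_SCAN, SIG_LOW) → (M_PICK, led_on)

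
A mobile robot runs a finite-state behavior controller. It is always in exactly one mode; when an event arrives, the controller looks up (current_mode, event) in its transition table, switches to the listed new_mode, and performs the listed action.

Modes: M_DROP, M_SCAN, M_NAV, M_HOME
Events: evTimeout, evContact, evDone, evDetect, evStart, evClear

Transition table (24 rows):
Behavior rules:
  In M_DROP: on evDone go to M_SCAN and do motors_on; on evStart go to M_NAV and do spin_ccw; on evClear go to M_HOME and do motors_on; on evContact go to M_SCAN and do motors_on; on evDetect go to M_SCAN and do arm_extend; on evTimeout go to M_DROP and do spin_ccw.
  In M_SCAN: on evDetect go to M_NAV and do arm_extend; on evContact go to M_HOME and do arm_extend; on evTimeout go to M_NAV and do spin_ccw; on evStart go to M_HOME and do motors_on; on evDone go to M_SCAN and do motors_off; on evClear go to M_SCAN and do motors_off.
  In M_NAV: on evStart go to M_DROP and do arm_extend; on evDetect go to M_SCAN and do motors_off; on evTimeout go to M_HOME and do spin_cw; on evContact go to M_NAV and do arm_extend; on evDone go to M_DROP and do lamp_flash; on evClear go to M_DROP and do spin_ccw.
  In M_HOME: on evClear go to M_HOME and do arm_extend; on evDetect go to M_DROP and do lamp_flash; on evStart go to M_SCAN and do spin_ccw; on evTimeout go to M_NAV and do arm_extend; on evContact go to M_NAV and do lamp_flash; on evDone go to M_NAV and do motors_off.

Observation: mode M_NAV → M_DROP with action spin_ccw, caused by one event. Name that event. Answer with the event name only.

try evTimeout: (M_NAV, evTimeout) → (M_HOME, spin_cw)
try evContact: (M_NAV, evContact) → (M_NAV, arm_extend)
try evDone: (M_NAV, evDone) → (M_DROP, lamp_flash)
try evDetect: (M_NAV, evDetect) → (M_SCAN, motors_off)
try evStart: (M_NAV, evStart) → (M_DROP, arm_extend)
try evClear: (M_NAV, evClear) → (M_DROP, spin_ccw)  ← matches

evClear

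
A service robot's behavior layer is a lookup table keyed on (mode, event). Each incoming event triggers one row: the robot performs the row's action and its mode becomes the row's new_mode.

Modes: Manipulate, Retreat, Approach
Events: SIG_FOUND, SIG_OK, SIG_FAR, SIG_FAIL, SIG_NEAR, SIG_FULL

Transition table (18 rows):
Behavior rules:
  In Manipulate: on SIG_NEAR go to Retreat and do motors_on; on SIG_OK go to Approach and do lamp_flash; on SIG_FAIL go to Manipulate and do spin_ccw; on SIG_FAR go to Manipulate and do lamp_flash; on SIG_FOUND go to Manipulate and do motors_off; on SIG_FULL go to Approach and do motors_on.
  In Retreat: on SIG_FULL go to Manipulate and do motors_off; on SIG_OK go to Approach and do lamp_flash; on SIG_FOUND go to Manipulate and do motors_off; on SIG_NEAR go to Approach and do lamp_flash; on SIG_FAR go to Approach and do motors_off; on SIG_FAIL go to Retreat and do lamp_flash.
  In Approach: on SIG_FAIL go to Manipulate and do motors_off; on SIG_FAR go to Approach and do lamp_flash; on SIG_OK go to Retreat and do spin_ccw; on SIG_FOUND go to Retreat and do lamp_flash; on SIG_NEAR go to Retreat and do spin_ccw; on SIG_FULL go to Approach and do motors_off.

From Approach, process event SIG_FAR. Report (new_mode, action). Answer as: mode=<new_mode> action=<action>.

mode=Approach action=lamp_flash

current mode = Approach; filter table to that mode:
  (Approach, SIG_FAIL) → (Manipulate, motors_off)
  (Approach, SIG_FAR) → (Approach, lamp_flash)  ← event matches
  (Approach, SIG_OK) → (Retreat, spin_ccw)
  (Approach, SIG_FOUND) → (Retreat, lamp_flash)
  (Approach, SIG_NEAR) → (Retreat, spin_ccw)
  (Approach, SIG_FULL) → (Approach, motors_off)
event = SIG_FAR selects (Approach, lamp_flash)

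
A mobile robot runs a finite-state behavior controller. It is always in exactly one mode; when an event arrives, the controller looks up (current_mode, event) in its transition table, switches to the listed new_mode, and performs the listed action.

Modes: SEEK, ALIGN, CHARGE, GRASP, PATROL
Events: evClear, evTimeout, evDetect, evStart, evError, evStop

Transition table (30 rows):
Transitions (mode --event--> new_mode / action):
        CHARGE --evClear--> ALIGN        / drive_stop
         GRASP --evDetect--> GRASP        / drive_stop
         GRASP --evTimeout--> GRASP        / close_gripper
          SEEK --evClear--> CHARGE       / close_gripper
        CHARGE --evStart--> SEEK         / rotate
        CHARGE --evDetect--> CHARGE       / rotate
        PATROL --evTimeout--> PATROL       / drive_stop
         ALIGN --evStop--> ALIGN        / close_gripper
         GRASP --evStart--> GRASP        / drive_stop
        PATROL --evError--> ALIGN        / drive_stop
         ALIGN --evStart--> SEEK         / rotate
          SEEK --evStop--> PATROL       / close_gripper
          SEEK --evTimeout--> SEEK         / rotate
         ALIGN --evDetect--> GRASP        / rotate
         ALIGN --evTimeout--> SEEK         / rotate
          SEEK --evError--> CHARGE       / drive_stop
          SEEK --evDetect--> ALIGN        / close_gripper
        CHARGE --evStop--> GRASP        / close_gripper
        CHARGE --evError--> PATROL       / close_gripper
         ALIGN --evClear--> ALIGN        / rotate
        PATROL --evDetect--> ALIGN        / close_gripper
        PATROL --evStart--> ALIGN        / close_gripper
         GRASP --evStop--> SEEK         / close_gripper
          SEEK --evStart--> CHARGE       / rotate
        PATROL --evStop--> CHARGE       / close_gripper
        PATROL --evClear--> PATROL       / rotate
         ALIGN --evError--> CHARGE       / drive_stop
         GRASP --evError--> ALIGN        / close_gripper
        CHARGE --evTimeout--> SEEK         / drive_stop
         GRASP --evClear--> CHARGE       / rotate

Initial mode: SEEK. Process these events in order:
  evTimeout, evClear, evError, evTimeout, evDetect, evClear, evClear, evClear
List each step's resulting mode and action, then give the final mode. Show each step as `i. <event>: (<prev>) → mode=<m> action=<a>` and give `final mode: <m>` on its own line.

1. evTimeout: (SEEK) → mode=SEEK action=rotate
2. evClear: (SEEK) → mode=CHARGE action=close_gripper
3. evError: (CHARGE) → mode=PATROL action=close_gripper
4. evTimeout: (PATROL) → mode=PATROL action=drive_stop
5. evDetect: (PATROL) → mode=ALIGN action=close_gripper
6. evClear: (ALIGN) → mode=ALIGN action=rotate
7. evClear: (ALIGN) → mode=ALIGN action=rotate
8. evClear: (ALIGN) → mode=ALIGN action=rotate

final mode: ALIGN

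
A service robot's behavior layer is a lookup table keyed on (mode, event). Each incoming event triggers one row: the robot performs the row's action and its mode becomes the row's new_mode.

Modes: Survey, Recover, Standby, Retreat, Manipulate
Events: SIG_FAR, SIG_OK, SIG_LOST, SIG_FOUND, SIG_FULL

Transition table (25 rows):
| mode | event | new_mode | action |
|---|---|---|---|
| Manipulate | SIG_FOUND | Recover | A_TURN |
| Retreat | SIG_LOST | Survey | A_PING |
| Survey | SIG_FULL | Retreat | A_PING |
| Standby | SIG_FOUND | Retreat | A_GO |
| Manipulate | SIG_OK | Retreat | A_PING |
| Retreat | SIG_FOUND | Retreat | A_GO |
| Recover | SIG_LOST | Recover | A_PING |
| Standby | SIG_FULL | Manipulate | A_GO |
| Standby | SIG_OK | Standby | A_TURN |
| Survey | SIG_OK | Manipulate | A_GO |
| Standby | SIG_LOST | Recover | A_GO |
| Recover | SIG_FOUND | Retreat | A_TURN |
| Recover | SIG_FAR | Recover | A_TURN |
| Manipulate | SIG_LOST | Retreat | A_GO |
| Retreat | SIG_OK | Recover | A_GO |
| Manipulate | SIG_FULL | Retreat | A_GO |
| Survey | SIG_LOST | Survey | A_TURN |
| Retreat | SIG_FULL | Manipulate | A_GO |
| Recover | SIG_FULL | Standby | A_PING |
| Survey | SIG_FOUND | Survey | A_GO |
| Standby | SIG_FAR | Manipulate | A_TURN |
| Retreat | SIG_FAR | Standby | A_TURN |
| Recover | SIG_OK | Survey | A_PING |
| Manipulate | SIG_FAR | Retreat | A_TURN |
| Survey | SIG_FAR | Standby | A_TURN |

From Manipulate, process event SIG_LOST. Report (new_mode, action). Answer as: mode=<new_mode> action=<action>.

mode=Retreat action=A_GO

current mode = Manipulate; filter table to that mode:
  (Manipulate, SIG_FOUND) → (Recover, A_TURN)
  (Manipulate, SIG_OK) → (Retreat, A_PING)
  (Manipulate, SIG_LOST) → (Retreat, A_GO)  ← event matches
  (Manipulate, SIG_FULL) → (Retreat, A_GO)
  (Manipulate, SIG_FAR) → (Retreat, A_TURN)
event = SIG_LOST selects (Retreat, A_GO)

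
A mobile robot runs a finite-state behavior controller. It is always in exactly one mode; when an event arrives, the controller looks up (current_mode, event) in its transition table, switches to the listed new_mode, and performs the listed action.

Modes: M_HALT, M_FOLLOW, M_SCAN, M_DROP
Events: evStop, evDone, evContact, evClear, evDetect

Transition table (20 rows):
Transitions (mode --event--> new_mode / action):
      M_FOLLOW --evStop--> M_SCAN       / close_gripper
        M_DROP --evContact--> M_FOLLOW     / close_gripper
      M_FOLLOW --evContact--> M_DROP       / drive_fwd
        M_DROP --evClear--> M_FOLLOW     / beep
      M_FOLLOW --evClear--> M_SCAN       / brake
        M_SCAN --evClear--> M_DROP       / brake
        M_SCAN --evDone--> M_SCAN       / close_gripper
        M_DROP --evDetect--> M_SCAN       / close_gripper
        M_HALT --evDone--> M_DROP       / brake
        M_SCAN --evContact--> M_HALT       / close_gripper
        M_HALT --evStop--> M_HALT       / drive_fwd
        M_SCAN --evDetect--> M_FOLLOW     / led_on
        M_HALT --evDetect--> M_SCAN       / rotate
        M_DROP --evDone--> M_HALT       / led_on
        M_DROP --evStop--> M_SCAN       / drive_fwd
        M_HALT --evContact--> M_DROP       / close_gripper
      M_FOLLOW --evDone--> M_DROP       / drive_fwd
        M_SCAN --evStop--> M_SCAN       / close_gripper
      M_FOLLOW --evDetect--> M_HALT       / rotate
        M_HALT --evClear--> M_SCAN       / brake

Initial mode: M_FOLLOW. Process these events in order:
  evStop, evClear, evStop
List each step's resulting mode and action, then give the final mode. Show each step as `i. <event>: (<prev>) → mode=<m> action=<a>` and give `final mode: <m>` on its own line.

final mode: M_SCAN

1. evStop: (M_FOLLOW) → mode=M_SCAN action=close_gripper
2. evClear: (M_SCAN) → mode=M_DROP action=brake
3. evStop: (M_DROP) → mode=M_SCAN action=drive_fwd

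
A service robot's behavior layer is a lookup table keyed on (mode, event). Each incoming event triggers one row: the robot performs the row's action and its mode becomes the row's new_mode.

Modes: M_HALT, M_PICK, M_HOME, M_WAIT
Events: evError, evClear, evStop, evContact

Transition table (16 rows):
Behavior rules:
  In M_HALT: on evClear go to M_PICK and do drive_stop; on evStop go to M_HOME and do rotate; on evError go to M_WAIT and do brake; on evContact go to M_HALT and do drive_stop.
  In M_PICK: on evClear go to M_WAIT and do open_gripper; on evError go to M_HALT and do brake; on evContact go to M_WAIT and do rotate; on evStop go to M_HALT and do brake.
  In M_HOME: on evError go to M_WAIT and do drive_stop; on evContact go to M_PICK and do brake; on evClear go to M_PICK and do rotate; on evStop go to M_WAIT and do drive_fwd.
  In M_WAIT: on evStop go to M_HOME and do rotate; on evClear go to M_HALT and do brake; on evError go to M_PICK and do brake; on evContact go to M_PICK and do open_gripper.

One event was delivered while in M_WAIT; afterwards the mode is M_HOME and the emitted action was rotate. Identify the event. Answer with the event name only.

evStop

try evError: (M_WAIT, evError) → (M_PICK, brake)
try evClear: (M_WAIT, evClear) → (M_HALT, brake)
try evStop: (M_WAIT, evStop) → (M_HOME, rotate)  ← matches
try evContact: (M_WAIT, evContact) → (M_PICK, open_gripper)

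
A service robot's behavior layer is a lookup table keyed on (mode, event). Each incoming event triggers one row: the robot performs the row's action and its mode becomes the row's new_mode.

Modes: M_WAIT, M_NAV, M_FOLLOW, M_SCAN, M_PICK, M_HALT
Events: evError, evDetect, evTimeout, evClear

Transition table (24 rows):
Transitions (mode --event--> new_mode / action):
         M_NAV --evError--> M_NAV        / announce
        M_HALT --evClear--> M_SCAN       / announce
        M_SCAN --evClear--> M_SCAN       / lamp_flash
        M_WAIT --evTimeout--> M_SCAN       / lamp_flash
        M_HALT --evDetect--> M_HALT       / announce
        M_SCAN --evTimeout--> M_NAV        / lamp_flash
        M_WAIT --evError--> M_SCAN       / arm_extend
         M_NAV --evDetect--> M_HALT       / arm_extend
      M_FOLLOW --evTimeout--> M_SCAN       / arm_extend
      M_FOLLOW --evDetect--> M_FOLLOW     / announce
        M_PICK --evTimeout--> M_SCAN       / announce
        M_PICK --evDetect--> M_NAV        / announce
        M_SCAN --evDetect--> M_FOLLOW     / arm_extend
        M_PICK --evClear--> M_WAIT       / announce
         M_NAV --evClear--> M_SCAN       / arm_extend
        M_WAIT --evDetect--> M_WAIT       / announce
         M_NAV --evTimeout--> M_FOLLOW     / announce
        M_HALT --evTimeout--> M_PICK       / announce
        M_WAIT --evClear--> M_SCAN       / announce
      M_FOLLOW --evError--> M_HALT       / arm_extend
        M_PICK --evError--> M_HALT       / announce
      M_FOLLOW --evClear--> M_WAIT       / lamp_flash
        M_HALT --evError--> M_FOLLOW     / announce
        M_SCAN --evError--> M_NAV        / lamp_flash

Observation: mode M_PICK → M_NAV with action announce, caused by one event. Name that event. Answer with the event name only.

try evError: (M_PICK, evError) → (M_HALT, announce)
try evDetect: (M_PICK, evDetect) → (M_NAV, announce)  ← matches
try evTimeout: (M_PICK, evTimeout) → (M_SCAN, announce)
try evClear: (M_PICK, evClear) → (M_WAIT, announce)

evDetect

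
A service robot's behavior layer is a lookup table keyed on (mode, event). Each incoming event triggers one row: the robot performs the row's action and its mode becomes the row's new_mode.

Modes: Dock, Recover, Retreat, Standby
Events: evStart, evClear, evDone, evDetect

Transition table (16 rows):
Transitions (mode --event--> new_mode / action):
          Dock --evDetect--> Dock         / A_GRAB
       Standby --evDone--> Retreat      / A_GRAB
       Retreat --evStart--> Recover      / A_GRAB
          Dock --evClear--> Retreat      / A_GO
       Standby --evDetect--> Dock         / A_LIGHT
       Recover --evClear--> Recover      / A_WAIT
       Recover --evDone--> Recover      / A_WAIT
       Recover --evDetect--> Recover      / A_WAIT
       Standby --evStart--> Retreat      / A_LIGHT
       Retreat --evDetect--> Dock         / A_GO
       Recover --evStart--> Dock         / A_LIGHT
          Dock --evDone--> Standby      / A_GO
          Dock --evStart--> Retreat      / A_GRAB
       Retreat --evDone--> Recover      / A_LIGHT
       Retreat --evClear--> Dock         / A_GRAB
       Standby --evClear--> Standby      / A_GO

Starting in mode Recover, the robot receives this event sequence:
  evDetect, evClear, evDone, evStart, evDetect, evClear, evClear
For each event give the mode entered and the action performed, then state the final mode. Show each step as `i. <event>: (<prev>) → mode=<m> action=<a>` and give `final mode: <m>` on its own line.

final mode: Dock

1. evDetect: (Recover) → mode=Recover action=A_WAIT
2. evClear: (Recover) → mode=Recover action=A_WAIT
3. evDone: (Recover) → mode=Recover action=A_WAIT
4. evStart: (Recover) → mode=Dock action=A_LIGHT
5. evDetect: (Dock) → mode=Dock action=A_GRAB
6. evClear: (Dock) → mode=Retreat action=A_GO
7. evClear: (Retreat) → mode=Dock action=A_GRAB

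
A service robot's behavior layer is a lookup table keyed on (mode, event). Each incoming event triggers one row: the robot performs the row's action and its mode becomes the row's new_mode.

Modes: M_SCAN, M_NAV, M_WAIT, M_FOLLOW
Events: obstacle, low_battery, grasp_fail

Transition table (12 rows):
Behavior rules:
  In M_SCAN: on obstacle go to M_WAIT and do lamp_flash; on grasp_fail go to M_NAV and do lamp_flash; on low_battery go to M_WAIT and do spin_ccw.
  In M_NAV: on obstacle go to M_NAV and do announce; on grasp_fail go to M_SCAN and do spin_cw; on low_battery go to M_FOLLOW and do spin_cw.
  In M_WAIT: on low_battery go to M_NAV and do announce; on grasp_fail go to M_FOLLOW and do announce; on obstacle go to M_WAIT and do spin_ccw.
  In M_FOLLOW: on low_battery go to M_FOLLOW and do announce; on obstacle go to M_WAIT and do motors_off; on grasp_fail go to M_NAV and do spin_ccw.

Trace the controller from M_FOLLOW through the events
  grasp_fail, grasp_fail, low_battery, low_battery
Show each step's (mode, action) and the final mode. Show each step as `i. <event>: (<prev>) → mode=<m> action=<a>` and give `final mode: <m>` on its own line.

final mode: M_NAV

1. grasp_fail: (M_FOLLOW) → mode=M_NAV action=spin_ccw
2. grasp_fail: (M_NAV) → mode=M_SCAN action=spin_cw
3. low_battery: (M_SCAN) → mode=M_WAIT action=spin_ccw
4. low_battery: (M_WAIT) → mode=M_NAV action=announce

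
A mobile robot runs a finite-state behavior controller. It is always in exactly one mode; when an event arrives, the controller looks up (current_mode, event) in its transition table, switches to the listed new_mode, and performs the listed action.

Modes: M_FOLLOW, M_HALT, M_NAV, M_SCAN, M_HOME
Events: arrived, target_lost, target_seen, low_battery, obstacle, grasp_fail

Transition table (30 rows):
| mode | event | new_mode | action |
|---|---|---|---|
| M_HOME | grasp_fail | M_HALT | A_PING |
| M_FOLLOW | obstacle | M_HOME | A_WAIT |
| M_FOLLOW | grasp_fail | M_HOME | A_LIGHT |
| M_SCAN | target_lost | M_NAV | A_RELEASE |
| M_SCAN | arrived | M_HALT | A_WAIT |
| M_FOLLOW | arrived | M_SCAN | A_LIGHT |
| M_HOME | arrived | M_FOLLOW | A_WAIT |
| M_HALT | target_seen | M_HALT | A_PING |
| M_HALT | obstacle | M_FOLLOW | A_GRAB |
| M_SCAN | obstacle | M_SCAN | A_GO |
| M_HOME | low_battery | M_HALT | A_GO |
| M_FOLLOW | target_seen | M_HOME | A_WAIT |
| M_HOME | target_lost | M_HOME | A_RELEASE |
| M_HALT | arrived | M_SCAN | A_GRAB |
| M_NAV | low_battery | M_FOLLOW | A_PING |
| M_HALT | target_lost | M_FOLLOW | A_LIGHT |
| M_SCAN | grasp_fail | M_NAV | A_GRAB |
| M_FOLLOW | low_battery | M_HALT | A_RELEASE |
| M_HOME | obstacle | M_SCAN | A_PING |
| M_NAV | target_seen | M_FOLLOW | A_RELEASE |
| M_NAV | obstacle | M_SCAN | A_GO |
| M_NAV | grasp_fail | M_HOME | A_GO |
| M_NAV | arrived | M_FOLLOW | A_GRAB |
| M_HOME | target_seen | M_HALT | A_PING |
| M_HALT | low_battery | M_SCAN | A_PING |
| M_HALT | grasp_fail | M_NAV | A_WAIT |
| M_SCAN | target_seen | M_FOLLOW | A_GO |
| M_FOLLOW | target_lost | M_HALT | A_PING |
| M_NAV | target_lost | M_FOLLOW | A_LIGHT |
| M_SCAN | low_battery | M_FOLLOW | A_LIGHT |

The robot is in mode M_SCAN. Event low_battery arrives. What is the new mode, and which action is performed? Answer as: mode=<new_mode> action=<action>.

current mode = M_SCAN; filter table to that mode:
  (M_SCAN, target_lost) → (M_NAV, A_RELEASE)
  (M_SCAN, arrived) → (M_HALT, A_WAIT)
  (M_SCAN, obstacle) → (M_SCAN, A_GO)
  (M_SCAN, grasp_fail) → (M_NAV, A_GRAB)
  (M_SCAN, target_seen) → (M_FOLLOW, A_GO)
  (M_SCAN, low_battery) → (M_FOLLOW, A_LIGHT)  ← event matches
event = low_battery selects (M_FOLLOW, A_LIGHT)

mode=M_FOLLOW action=A_LIGHT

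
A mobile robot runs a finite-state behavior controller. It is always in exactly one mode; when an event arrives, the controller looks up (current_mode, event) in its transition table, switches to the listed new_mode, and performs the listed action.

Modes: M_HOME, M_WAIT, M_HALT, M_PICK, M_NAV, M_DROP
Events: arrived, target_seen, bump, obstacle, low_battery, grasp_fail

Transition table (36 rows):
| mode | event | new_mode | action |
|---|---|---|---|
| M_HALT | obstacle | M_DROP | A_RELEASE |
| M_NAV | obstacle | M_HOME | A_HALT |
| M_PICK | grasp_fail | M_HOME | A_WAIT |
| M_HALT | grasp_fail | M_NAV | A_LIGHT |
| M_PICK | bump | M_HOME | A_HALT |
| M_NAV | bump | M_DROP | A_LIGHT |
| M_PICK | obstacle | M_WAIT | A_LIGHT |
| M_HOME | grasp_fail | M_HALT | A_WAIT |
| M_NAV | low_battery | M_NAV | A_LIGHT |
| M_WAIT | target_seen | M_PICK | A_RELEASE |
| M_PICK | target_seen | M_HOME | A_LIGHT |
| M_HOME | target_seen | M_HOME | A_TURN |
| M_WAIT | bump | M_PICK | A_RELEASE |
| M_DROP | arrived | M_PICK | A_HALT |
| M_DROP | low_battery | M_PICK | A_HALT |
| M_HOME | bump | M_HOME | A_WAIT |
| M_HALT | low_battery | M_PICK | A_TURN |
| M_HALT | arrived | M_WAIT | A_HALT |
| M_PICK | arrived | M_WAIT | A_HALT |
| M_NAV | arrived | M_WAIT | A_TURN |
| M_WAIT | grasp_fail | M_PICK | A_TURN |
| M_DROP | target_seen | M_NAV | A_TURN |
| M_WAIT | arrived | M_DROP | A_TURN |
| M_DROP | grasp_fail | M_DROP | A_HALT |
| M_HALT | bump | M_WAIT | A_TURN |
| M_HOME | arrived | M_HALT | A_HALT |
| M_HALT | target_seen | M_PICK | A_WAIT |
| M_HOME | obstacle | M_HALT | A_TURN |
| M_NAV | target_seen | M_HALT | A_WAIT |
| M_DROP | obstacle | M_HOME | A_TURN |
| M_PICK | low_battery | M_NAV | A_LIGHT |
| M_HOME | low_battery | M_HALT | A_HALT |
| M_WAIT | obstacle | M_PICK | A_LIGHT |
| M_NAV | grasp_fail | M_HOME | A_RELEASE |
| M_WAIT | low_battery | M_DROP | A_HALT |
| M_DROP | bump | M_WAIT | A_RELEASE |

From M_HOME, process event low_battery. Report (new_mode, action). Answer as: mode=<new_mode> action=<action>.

mode=M_HALT action=A_HALT

current mode = M_HOME; filter table to that mode:
  (M_HOME, grasp_fail) → (M_HALT, A_WAIT)
  (M_HOME, target_seen) → (M_HOME, A_TURN)
  (M_HOME, bump) → (M_HOME, A_WAIT)
  (M_HOME, arrived) → (M_HALT, A_HALT)
  (M_HOME, obstacle) → (M_HALT, A_TURN)
  (M_HOME, low_battery) → (M_HALT, A_HALT)  ← event matches
event = low_battery selects (M_HALT, A_HALT)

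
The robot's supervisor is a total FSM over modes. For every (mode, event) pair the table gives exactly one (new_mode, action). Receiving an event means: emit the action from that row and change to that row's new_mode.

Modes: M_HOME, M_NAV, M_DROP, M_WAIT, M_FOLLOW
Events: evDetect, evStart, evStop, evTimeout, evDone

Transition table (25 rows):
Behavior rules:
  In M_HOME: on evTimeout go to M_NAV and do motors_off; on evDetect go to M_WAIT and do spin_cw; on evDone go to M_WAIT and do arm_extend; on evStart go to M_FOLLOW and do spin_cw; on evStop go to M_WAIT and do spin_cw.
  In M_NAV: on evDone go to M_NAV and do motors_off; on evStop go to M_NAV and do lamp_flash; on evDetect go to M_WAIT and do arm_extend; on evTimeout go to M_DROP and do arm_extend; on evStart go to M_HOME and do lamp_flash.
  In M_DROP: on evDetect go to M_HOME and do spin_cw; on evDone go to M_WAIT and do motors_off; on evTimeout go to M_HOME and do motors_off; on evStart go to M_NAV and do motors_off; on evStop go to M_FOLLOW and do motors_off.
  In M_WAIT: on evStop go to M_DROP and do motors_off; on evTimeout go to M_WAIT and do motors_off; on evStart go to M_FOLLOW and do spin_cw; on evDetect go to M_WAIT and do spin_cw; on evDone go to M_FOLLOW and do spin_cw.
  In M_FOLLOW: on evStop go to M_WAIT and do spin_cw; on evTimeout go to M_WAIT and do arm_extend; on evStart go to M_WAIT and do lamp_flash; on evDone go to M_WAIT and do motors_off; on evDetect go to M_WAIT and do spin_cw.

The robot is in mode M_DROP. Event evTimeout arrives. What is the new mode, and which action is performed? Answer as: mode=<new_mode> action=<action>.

mode=M_HOME action=motors_off

current mode = M_DROP; filter table to that mode:
  (M_DROP, evDetect) → (M_HOME, spin_cw)
  (M_DROP, evDone) → (M_WAIT, motors_off)
  (M_DROP, evTimeout) → (M_HOME, motors_off)  ← event matches
  (M_DROP, evStart) → (M_NAV, motors_off)
  (M_DROP, evStop) → (M_FOLLOW, motors_off)
event = evTimeout selects (M_HOME, motors_off)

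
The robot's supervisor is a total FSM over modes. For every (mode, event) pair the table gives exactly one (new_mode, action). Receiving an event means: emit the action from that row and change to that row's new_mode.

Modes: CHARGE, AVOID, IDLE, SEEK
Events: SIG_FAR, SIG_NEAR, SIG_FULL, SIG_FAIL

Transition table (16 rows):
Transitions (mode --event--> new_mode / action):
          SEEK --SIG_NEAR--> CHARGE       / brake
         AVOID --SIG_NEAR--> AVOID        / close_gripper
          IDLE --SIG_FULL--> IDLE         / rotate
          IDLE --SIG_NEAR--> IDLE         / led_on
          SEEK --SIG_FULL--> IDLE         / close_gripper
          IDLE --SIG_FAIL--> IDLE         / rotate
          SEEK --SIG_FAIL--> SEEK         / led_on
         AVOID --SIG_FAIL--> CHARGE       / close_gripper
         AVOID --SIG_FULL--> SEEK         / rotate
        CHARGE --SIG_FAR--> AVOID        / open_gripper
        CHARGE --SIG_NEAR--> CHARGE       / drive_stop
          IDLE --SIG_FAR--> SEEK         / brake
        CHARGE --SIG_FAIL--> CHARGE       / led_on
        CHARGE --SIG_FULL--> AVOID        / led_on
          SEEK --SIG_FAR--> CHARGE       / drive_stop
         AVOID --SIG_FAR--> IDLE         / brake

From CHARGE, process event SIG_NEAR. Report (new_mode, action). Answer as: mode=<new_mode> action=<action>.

current mode = CHARGE; filter table to that mode:
  (CHARGE, SIG_FAR) → (AVOID, open_gripper)
  (CHARGE, SIG_NEAR) → (CHARGE, drive_stop)  ← event matches
  (CHARGE, SIG_FAIL) → (CHARGE, led_on)
  (CHARGE, SIG_FULL) → (AVOID, led_on)
event = SIG_NEAR selects (CHARGE, drive_stop)

mode=CHARGE action=drive_stop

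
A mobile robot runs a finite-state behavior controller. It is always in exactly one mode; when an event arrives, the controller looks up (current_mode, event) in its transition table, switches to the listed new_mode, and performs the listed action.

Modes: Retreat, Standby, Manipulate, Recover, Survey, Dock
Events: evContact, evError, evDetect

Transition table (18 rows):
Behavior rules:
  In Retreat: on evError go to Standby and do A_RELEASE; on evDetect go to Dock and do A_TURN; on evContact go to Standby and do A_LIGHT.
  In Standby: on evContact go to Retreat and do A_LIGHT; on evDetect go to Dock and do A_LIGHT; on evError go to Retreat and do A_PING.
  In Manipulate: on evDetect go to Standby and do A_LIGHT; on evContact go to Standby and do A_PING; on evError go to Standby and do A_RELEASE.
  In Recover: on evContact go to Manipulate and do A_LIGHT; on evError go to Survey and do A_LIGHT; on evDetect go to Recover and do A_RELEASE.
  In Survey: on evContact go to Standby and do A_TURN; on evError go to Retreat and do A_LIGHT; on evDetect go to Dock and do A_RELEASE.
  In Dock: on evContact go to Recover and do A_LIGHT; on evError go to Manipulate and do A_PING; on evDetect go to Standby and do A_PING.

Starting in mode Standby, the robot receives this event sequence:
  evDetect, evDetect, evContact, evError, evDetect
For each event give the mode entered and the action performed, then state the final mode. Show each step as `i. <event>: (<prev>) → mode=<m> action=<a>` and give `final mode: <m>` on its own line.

1. evDetect: (Standby) → mode=Dock action=A_LIGHT
2. evDetect: (Dock) → mode=Standby action=A_PING
3. evContact: (Standby) → mode=Retreat action=A_LIGHT
4. evError: (Retreat) → mode=Standby action=A_RELEASE
5. evDetect: (Standby) → mode=Dock action=A_LIGHT

final mode: Dock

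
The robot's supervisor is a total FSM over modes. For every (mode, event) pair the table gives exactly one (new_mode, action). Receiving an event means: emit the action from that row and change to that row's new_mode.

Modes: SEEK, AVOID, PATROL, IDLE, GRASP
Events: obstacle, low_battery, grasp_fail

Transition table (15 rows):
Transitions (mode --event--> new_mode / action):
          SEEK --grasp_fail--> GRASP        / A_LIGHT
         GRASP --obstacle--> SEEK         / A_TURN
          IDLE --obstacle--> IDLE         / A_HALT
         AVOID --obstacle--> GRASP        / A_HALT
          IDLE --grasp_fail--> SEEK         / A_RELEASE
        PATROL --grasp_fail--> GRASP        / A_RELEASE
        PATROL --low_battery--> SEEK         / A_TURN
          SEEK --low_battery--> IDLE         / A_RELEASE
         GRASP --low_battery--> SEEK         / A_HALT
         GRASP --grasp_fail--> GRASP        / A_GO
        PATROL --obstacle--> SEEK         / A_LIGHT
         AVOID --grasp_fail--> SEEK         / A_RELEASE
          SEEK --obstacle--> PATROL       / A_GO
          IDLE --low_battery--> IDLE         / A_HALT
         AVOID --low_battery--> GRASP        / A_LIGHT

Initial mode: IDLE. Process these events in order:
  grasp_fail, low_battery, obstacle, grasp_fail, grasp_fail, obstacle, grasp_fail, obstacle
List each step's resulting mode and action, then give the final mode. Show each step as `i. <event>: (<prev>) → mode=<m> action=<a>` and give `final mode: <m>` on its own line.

final mode: SEEK

1. grasp_fail: (IDLE) → mode=SEEK action=A_RELEASE
2. low_battery: (SEEK) → mode=IDLE action=A_RELEASE
3. obstacle: (IDLE) → mode=IDLE action=A_HALT
4. grasp_fail: (IDLE) → mode=SEEK action=A_RELEASE
5. grasp_fail: (SEEK) → mode=GRASP action=A_LIGHT
6. obstacle: (GRASP) → mode=SEEK action=A_TURN
7. grasp_fail: (SEEK) → mode=GRASP action=A_LIGHT
8. obstacle: (GRASP) → mode=SEEK action=A_TURN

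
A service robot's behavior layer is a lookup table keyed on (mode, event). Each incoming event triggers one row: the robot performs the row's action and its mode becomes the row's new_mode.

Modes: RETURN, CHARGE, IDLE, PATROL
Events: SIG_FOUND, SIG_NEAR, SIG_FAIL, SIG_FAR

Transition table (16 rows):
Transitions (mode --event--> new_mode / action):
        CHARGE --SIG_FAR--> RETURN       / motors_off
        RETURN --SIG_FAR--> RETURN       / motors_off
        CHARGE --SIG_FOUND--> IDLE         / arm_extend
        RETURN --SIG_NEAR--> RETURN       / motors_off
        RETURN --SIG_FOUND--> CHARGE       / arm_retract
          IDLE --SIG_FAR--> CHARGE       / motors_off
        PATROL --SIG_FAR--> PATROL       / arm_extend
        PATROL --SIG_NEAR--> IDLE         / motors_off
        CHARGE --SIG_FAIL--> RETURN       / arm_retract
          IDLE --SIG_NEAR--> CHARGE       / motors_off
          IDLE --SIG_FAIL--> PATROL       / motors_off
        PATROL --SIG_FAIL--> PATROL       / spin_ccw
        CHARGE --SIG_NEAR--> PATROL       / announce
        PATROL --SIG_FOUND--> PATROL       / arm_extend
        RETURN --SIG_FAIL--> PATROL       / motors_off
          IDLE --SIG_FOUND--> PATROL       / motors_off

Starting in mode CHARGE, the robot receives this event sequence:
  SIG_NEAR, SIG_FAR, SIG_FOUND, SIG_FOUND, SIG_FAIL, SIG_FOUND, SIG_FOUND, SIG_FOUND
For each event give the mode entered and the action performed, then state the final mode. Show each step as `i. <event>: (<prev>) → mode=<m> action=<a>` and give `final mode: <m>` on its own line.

final mode: PATROL

1. SIG_NEAR: (CHARGE) → mode=PATROL action=announce
2. SIG_FAR: (PATROL) → mode=PATROL action=arm_extend
3. SIG_FOUND: (PATROL) → mode=PATROL action=arm_extend
4. SIG_FOUND: (PATROL) → mode=PATROL action=arm_extend
5. SIG_FAIL: (PATROL) → mode=PATROL action=spin_ccw
6. SIG_FOUND: (PATROL) → mode=PATROL action=arm_extend
7. SIG_FOUND: (PATROL) → mode=PATROL action=arm_extend
8. SIG_FOUND: (PATROL) → mode=PATROL action=arm_extend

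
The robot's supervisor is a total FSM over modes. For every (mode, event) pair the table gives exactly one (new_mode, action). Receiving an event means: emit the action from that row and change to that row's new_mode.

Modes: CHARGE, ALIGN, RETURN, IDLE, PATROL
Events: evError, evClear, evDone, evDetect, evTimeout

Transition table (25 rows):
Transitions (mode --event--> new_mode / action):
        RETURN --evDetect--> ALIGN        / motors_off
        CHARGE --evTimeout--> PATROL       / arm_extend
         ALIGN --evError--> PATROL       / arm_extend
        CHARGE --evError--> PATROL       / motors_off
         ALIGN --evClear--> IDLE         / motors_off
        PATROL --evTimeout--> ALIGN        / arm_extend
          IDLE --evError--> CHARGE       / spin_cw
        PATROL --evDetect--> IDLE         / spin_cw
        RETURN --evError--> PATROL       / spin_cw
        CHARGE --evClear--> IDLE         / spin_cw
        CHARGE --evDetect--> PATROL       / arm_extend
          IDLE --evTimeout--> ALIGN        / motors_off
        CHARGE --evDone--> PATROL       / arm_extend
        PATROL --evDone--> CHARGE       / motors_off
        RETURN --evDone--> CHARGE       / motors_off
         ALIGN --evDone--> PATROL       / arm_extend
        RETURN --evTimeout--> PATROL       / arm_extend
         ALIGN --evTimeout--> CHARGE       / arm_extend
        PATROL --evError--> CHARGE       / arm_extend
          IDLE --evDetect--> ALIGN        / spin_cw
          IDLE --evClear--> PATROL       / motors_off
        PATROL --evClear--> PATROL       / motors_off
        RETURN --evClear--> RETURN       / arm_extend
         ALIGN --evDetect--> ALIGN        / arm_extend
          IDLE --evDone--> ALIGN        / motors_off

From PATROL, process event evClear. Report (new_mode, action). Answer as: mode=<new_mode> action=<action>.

mode=PATROL action=motors_off

current mode = PATROL; filter table to that mode:
  (PATROL, evTimeout) → (ALIGN, arm_extend)
  (PATROL, evDetect) → (IDLE, spin_cw)
  (PATROL, evDone) → (CHARGE, motors_off)
  (PATROL, evError) → (CHARGE, arm_extend)
  (PATROL, evClear) → (PATROL, motors_off)  ← event matches
event = evClear selects (PATROL, motors_off)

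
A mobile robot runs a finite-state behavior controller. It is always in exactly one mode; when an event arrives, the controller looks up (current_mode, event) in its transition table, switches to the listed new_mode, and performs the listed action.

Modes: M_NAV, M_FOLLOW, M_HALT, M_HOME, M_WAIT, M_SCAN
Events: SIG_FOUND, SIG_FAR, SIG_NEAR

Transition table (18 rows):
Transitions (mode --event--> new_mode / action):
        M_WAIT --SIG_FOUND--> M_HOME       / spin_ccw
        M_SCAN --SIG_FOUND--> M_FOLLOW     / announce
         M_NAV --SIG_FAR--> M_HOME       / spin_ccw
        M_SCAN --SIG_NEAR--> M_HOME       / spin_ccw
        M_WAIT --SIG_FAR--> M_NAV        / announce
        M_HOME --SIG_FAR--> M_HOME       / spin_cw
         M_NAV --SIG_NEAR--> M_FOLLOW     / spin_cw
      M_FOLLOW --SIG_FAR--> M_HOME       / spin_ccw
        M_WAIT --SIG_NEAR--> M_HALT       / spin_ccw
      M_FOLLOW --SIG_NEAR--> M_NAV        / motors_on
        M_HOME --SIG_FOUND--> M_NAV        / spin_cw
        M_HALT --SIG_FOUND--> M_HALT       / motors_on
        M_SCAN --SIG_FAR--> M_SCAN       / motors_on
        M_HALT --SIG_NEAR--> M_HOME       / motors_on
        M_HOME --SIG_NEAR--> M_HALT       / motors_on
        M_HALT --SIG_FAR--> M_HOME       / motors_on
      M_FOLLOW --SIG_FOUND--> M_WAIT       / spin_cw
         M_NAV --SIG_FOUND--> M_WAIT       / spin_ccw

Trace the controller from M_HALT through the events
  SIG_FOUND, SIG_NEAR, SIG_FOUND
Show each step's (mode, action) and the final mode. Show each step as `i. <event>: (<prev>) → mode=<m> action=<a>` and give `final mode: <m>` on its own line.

1. SIG_FOUND: (M_HALT) → mode=M_HALT action=motors_on
2. SIG_NEAR: (M_HALT) → mode=M_HOME action=motors_on
3. SIG_FOUND: (M_HOME) → mode=M_NAV action=spin_cw

final mode: M_NAV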